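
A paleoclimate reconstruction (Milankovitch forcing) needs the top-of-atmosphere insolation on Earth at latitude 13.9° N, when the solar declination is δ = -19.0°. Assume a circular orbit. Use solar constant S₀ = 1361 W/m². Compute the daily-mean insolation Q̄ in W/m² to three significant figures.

cos H₀ = −tan(+13.9°) tan(-19.000°) = 0.0852, H₀ = 1.4855 rad.
Bracket: H₀ sin φ sin δ + cos φ cos δ sin H₀ = 1.4855×0.24023×-0.32557 + 0.97072×0.94552×0.99636 = -0.116183 + 0.914494 = 0.798311.
Q̄ = (S₀/π) × [bracket] = (1361/π) × 0.798311 = 345.8 W/m².

Q̄ ≈ 346 W/m²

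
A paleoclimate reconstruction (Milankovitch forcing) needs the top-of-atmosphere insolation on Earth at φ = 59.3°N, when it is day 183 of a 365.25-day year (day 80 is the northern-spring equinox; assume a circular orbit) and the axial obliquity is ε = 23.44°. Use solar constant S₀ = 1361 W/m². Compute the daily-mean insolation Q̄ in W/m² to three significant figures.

Q̄ ≈ 486 W/m²

Solar longitude: λ_s = 360° × (183 − 80)/365.25 = 101.520°.
sin δ = sin 23.44° × sin 101.520° = 0.38978, so δ = +22.941°.
cos H₀ = −tan(+59.3°) tan(+22.941°) = -0.7128, H₀ = 2.3643 rad.
Bracket: H₀ sin φ sin δ + cos φ cos δ sin H₀ = 2.3643×0.85985×0.38978 + 0.51054×0.92091×0.70133 = 0.792401 + 0.329738 = 1.122139.
Q̄ = (S₀/π) × [bracket] = (1361/π) × 1.122139 = 486.1 W/m².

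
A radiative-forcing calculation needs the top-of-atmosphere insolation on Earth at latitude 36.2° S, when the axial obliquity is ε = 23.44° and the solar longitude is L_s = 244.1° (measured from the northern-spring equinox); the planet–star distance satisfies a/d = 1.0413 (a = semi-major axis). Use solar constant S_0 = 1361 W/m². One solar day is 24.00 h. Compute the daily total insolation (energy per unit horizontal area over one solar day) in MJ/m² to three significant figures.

45.3 MJ/m²

Solar declination: sin δ = sin ε · sin L_s = sin 23.44° × sin 244.1° = -0.35783, so δ = -20.967°.
cos h₀ = −tan(-36.2°) tan(-20.967°) = -0.2805, h₀ = 1.8551 rad.
Bracket: h₀ sin ϕ sin δ + cos ϕ cos δ sin h₀ = 1.8551×-0.59061×-0.35783 + 0.80696×0.93379×0.95986 = 0.392053 + 0.723284 = 1.115337.
Inverse-square distance factor (a/d)² = 1.0413² = 1.084306.
Q̄ = (S_0/π) × 1.084306 × [bracket] = (1361/π) × 1.084306 × 1.115337 = 523.92 W/m².
Daily total = Q̄ × 24.00 h × 3600 s/h = 523.92 × 24.00 × 3600 / 10⁶ = 45.27 MJ/m².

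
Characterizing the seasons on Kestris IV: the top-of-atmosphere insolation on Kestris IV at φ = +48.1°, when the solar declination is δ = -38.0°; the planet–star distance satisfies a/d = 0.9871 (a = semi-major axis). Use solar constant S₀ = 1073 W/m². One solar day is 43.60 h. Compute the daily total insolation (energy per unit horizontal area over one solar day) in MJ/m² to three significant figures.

cos H₀ = −tan(+48.1°) tan(-38.000°) = 0.8708, H₀ = 0.5141 rad.
Bracket: H₀ sin φ sin δ + cos φ cos δ sin H₀ = 0.5141×0.74431×-0.61566 + 0.66783×0.78801×0.49171 = -0.235582 + 0.258766 = 0.023184.
Inverse-square distance factor (a/d)² = 0.9871² = 0.974366.
Q̄ = (S₀/π) × 0.974366 × [bracket] = (1073/π) × 0.974366 × 0.023184 = 7.7154 W/m².
Daily total = Q̄ × 43.60 h × 3600 s/h = 7.7154 × 43.60 × 3600 / 10⁶ = 1.211 MJ/m².

1.21 MJ/m²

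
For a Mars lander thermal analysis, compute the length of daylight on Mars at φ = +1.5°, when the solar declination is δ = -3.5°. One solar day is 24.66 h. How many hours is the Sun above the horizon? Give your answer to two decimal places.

12.32 h

cos H₀ = −tan φ · tan δ = −tan(+1.5°) × tan(-3.500°) = 0.0016, so H₀ = 1.5692 rad = 89.91°.
Daylight = 2H₀/(2π) × 24.66 h = (1.5692/π) × 24.66 = 12.32 h.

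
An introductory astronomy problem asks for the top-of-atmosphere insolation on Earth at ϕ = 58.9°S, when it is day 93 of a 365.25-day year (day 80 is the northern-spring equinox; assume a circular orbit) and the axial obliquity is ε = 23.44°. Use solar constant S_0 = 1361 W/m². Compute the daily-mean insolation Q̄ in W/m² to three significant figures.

Solar longitude: L_s = 360° × (93 − 80)/365.25 = 12.813°.
sin δ = sin 23.44° × sin 12.813° = 0.08822, so δ = +5.061°.
cos h₀ = −tan(-58.9°) tan(+5.061°) = 0.1468, h₀ = 1.4234 rad.
Bracket: h₀ sin ϕ sin δ + cos ϕ cos δ sin h₀ = 1.4234×-0.85627×0.08822 + 0.51653×0.99610×0.98916 = -0.107524 + 0.508938 = 0.401414.
Q̄ = (S_0/π) × [bracket] = (1361/π) × 0.401414 = 173.9 W/m².

Q̄ ≈ 174 W/m²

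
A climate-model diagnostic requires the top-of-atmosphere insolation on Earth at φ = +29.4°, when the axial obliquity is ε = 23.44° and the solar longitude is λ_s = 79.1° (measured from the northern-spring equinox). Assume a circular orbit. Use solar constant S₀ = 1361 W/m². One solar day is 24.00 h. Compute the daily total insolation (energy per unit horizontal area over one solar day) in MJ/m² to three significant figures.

42.2 MJ/m²

Solar declination: sin δ = sin ε · sin λ_s = sin 23.44° × sin 79.1° = 0.39061, so δ = +22.993°.
cos H₀ = −tan(+29.4°) tan(+22.993°) = -0.2391, H₀ = 1.8122 rad.
Bracket: H₀ sin φ sin δ + cos φ cos δ sin H₀ = 1.8122×0.49090×0.39061 + 0.87121×0.92056×0.97100 = 0.347490 + 0.778743 = 1.126233.
Q̄ = (S₀/π) × [bracket] = (1361/π) × 1.126233 = 487.91 W/m².
Daily total = Q̄ × 24.00 h × 3600 s/h = 487.91 × 24.00 × 3600 / 10⁶ = 42.16 MJ/m².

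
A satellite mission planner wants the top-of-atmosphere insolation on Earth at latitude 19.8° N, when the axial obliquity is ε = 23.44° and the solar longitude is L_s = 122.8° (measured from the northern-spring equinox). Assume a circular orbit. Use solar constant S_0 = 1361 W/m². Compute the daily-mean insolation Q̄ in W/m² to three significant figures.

Solar declination: sin δ = sin ε · sin L_s = sin 23.44° × sin 122.8° = 0.33437, so δ = +19.534°.
cos h₀ = −tan(+19.8°) tan(+19.534°) = -0.1277, h₀ = 1.6989 rad.
Bracket: h₀ sin ϕ sin δ + cos ϕ cos δ sin h₀ = 1.6989×0.33874×0.33437 + 0.94088×0.94244×0.99181 = 0.192425 + 0.879461 = 1.071886.
Q̄ = (S_0/π) × [bracket] = (1361/π) × 1.071886 = 464.4 W/m².

Q̄ ≈ 464 W/m²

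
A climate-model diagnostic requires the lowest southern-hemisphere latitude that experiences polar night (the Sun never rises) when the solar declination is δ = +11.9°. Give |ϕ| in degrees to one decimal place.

Polar night requires cos h₀ = −tan ϕ tan δ ≥ 1, i.e. tan ϕ tan δ ≤ −1.
The boundary is |tan ϕ| · |tan δ| = 1, so |ϕ| = 90° − |δ| = 90° − 11.9° = 78.1° in the southern hemisphere.

|ϕ| = 78.1°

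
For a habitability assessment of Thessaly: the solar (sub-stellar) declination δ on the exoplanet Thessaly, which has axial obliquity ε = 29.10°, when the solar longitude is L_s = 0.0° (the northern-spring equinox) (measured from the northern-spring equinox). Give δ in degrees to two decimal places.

sin δ = sin ε · sin L_s = sin 29.10° × sin 0.0° = 0.000000.
δ = arcsin(0.000000) = +0.00°.

δ = +0.00°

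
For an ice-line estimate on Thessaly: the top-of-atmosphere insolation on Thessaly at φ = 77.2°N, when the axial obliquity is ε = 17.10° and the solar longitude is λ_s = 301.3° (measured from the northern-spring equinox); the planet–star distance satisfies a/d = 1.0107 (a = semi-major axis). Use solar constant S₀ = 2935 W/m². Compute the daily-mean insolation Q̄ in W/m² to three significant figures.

Solar declination: sin δ = sin ε · sin λ_s = sin 17.10° × sin 301.3° = -0.25125, so δ = -14.551°.
cos H₀ = −tan(+77.2°) tan(-14.551°) = 1.1425 ≥ 1 ⇒ polar night, H₀ = 0 and Q̄ = 0.
Inverse-square distance factor (a/d)² = 1.0107² = 1.021514.

Q̄ ≈ 0.00 W/m²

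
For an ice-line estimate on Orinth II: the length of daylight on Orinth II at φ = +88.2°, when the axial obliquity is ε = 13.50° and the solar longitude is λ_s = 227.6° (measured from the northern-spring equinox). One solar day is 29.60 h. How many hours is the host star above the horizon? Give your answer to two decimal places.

Solar declination: sin δ = sin ε · sin λ_s = sin 13.50° × sin 227.6° = -0.17239, so δ = -9.927°.
cos H₀ = −tan φ · tan δ = 5.5689 ≥ 1, so the host star never rises (polar night) and H₀ = 0.
Daylight = 2H₀/(2π) × 29.60 h = (0.0000/π) × 29.60 = 0.00 h.

0.00 h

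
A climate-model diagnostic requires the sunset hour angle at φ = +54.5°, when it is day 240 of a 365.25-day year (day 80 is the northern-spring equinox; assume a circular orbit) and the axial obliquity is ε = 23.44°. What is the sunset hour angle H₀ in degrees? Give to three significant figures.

Solar longitude: λ_s = 360° × (240 − 80)/365.25 = 157.700°.
sin δ = sin 23.44° × sin 157.700° = 0.15094, so δ = +8.682°.
cos H₀ = −tan φ · tan δ = −tan(+54.5°) × tan(+8.682°) = -0.2141, so H₀ = 1.7865 rad = 102.36°.

H₀ = 102°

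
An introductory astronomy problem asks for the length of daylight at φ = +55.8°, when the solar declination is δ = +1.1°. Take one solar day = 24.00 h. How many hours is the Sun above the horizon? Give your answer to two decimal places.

12.22 h

cos H₀ = −tan φ · tan δ = −tan(+55.8°) × tan(+1.100°) = -0.0283, so H₀ = 1.5991 rad = 91.62°.
Daylight = 2H₀/(2π) × 24.00 h = (1.5991/π) × 24.00 = 12.22 h.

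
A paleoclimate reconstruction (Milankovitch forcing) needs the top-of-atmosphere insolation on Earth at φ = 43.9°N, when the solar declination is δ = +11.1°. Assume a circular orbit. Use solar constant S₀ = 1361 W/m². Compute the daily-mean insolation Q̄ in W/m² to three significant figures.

Q̄ ≈ 403 W/m²

cos H₀ = −tan(+43.9°) tan(+11.100°) = -0.1888, H₀ = 1.7607 rad.
Bracket: H₀ sin φ sin δ + cos φ cos δ sin H₀ = 1.7607×0.69340×0.19252 + 0.72055×0.98129×0.98202 = 0.235042 + 0.694355 = 0.929397.
Q̄ = (S₀/π) × [bracket] = (1361/π) × 0.929397 = 402.6 W/m².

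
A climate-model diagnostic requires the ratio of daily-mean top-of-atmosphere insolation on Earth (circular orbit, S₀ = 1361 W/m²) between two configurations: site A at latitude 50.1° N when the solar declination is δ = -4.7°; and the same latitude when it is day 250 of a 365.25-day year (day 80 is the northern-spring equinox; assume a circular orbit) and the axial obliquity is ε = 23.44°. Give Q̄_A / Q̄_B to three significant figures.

Q̄_A / Q̄_B ≈ 0.729

— Configuration A (φ=+50.1°):
cos H₀ = −tan(+50.1°) tan(-4.700°) = 0.0983, H₀ = 1.4723 rad.
Bracket: H₀ sin φ sin δ + cos φ cos δ sin H₀ = 1.4723×0.76717×-0.08194 + 0.64145×0.99664×0.99515 = -0.092552 + 0.636194 = 0.543642.
Q̄ = (S₀/π) × [bracket] = (1361/π) × 0.543642 = 235.52 W/m².
— Configuration B (φ=+50.1°):
Solar longitude: λ_s = 360° × (250 − 80)/365.25 = 167.556°.
sin δ = sin 23.44° × sin 167.556° = 0.08571, so δ = +4.917°.
cos H₀ = −tan(+50.1°) tan(+4.917°) = -0.1029, H₀ = 1.6739 rad.
Bracket: H₀ sin φ sin δ + cos φ cos δ sin H₀ = 1.6739×0.76717×0.08571 + 0.64145×0.99632×0.99469 = 0.110066 + 0.635696 = 0.745762.
Q̄ = (S₀/π) × [bracket] = (1361/π) × 0.745762 = 323.08 W/m².
Ratio Q̄_A / Q̄_B = 235.52 / 323.08 = 0.7290.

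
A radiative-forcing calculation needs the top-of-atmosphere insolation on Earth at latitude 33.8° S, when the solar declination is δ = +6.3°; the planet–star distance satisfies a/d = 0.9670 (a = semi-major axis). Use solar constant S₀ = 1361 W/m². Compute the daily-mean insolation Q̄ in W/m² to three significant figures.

cos H₀ = −tan(-33.8°) tan(+6.300°) = 0.0739, H₀ = 1.4968 rad.
Bracket: H₀ sin φ sin δ + cos φ cos δ sin H₀ = 1.4968×-0.55630×0.10973 + 0.83098×0.99396×0.99727 = -0.091369 + 0.823706 = 0.732337.
Inverse-square distance factor (a/d)² = 0.9670² = 0.935089.
Q̄ = (S₀/π) × 0.935089 × [bracket] = (1361/π) × 0.935089 × 0.732337 = 296.7 W/m².

Q̄ ≈ 297 W/m²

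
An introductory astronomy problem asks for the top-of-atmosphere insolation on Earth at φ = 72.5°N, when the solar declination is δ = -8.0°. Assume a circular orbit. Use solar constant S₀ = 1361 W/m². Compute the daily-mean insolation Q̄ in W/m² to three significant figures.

cos H₀ = −tan(+72.5°) tan(-8.000°) = 0.4457, H₀ = 1.1088 rad.
Bracket: H₀ sin φ sin δ + cos φ cos δ sin H₀ = 1.1088×0.95372×-0.13917 + 0.30071×0.99027×0.89516 = -0.147170 + 0.266564 = 0.119394.
Q̄ = (S₀/π) × [bracket] = (1361/π) × 0.119394 = 51.72 W/m².

Q̄ ≈ 51.7 W/m²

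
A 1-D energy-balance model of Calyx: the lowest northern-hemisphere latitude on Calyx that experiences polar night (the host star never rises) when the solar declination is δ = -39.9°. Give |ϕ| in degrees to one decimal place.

Polar night requires cos h₀ = −tan ϕ tan δ ≥ 1, i.e. tan ϕ tan δ ≤ −1.
The boundary is |tan ϕ| · |tan δ| = 1, so |ϕ| = 90° − |δ| = 90° − 39.9° = 50.1° in the northern hemisphere.

|ϕ| = 50.1°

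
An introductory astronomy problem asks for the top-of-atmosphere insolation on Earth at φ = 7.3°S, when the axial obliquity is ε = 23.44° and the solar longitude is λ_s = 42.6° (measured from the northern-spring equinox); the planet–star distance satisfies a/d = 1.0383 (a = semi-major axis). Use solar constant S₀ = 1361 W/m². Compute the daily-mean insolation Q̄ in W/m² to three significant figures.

Solar declination: sin δ = sin ε · sin λ_s = sin 23.44° × sin 42.6° = 0.26925, so δ = +15.620°.
cos H₀ = −tan(-7.3°) tan(+15.620°) = 0.0358, H₀ = 1.5350 rad.
Bracket: H₀ sin φ sin δ + cos φ cos δ sin H₀ = 1.5350×-0.12706×0.26925 + 0.99189×0.96307×0.99936 = -0.052514 + 0.954648 = 0.902134.
Inverse-square distance factor (a/d)² = 1.0383² = 1.078067.
Q̄ = (S₀/π) × 1.078067 × [bracket] = (1361/π) × 1.078067 × 0.902134 = 421.3 W/m².

Q̄ ≈ 421 W/m²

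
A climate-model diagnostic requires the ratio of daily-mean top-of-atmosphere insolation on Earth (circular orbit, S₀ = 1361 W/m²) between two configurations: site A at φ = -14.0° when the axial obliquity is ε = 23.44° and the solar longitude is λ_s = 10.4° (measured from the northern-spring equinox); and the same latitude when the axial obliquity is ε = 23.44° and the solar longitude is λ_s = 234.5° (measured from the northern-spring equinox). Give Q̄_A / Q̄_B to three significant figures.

— Configuration A (φ=-14.0°):
Solar declination: sin δ = sin ε · sin λ_s = sin 23.44° × sin 10.4° = 0.07181, so δ = +4.118°.
cos H₀ = −tan(-14.0°) tan(+4.118°) = 0.0180, H₀ = 1.5528 rad.
Bracket: H₀ sin φ sin δ + cos φ cos δ sin H₀ = 1.5528×-0.24192×0.07181 + 0.97030×0.99742×0.99984 = -0.026976 + 0.967642 = 0.940666.
Q̄ = (S₀/π) × [bracket] = (1361/π) × 0.940666 = 407.52 W/m².
— Configuration B (φ=-14.0°):
Solar declination: sin δ = sin ε · sin λ_s = sin 23.44° × sin 234.5° = -0.32385, so δ = -18.896°.
cos H₀ = −tan(-14.0°) tan(-18.896°) = -0.0853, H₀ = 1.6562 rad.
Bracket: H₀ sin φ sin δ + cos φ cos δ sin H₀ = 1.6562×-0.24192×-0.32385 + 0.97030×0.94611×0.99635 = 0.129756 + 0.914660 = 1.044416.
Q̄ = (S₀/π) × [bracket] = (1361/π) × 1.044416 = 452.46 W/m².
Ratio Q̄_A / Q̄_B = 407.52 / 452.46 = 0.9007.

Q̄_A / Q̄_B ≈ 0.901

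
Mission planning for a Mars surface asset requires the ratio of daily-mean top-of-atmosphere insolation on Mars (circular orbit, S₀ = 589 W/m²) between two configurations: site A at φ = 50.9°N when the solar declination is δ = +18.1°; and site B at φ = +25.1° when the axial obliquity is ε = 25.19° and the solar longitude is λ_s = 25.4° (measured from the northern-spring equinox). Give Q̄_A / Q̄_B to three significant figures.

Q̄_A / Q̄_B ≈ 1.01

— Configuration A (φ=+50.9°):
cos H₀ = −tan(+50.9°) tan(+18.100°) = -0.4022, H₀ = 1.9847 rad.
Bracket: H₀ sin φ sin δ + cos φ cos δ sin H₀ = 1.9847×0.77605×0.31068 + 0.63068×0.95052×0.91556 = 0.478518 + 0.548854 = 1.027372.
Q̄ = (S₀/π) × [bracket] = (589/π) × 1.027372 = 192.62 W/m².
— Configuration B (φ=+25.1°):
Solar declination: sin δ = sin ε · sin λ_s = sin 25.19° × sin 25.4° = 0.18256, so δ = +10.519°.
cos H₀ = −tan(+25.1°) tan(+10.519°) = -0.0870, H₀ = 1.6579 rad.
Bracket: H₀ sin φ sin δ + cos φ cos δ sin H₀ = 1.6579×0.42420×0.18256 + 0.90557×0.98319×0.99621 = 0.128391 + 0.886973 = 1.015364.
Q̄ = (S₀/π) × [bracket] = (589/π) × 1.015364 = 190.37 W/m².
Ratio Q̄_A / Q̄_B = 192.62 / 190.37 = 1.012.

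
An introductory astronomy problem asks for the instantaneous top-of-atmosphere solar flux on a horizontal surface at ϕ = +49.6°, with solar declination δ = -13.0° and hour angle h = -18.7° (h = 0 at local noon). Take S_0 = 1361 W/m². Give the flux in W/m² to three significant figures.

581 W/m²

cos θ_z = sin ϕ sin δ + cos ϕ cos δ cos h = -0.171309 + 0.598171 = 0.426862.
Flux = S_0 · cos θ_z = 1361 × 0.426862 = 581.0 W/m².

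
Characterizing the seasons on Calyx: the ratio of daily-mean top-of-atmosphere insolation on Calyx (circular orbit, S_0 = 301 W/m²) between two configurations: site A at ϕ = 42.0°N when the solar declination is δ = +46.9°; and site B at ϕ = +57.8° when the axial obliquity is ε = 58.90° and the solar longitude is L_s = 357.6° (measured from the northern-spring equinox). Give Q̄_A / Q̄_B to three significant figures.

Q̄_A / Q̄_B ≈ 3.17

— Configuration A (ϕ=+42.0°):
cos h₀ = −tan(+42.0°) tan(+46.900°) = -0.9622, h₀ = 2.8657 rad.
Bracket: h₀ sin ϕ sin δ + cos ϕ cos δ sin h₀ = 2.8657×0.66913×0.73016 + 0.74314×0.68327×0.27237 = 1.400101 + 0.138300 = 1.538401.
Q̄ = (S_0/π) × [bracket] = (301/π) × 1.538401 = 147.40 W/m².
— Configuration B (ϕ=+57.8°):
Solar declination: sin δ = sin ε · sin L_s = sin 58.90° × sin 357.6° = -0.03586, so δ = -2.055°.
cos h₀ = −tan(+57.8°) tan(-2.055°) = 0.0570, h₀ = 1.5138 rad.
Bracket: h₀ sin ϕ sin δ + cos ϕ cos δ sin h₀ = 1.5138×0.84619×-0.03586 + 0.53288×0.99936×0.99838 = -0.045935 + 0.531676 = 0.485741.
Q̄ = (S_0/π) × [bracket] = (301/π) × 0.485741 = 46.539 W/m².
Ratio Q̄_A / Q̄_B = 147.40 / 46.539 = 3.167.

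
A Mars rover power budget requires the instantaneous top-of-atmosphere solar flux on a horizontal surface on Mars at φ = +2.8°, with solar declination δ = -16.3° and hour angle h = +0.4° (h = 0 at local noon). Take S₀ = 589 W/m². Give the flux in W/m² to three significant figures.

557 W/m²

cos θ_z = sin φ sin δ + cos φ cos δ cos h = -0.013711 + 0.958636 = 0.944925.
Flux = S₀ · cos θ_z = 589 × 0.944925 = 556.6 W/m².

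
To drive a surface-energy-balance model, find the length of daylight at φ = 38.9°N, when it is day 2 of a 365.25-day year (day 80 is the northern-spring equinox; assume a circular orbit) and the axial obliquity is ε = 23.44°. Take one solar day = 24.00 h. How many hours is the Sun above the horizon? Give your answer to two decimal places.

Solar longitude: λ_s = 360° × (2 − 80)/365.25 = -76.879°, i.e. -76.879° + 360° = 283.121°.
sin δ = sin 23.44° × sin 283.121° = -0.38740, so δ = -22.793°.
cos H₀ = −tan φ · tan δ = −tan(+38.9°) × tan(-22.793°) = 0.3391, so H₀ = 1.2249 rad = 70.18°.
Daylight = 2H₀/(2π) × 24.00 h = (1.2249/π) × 24.00 = 9.36 h.

9.36 h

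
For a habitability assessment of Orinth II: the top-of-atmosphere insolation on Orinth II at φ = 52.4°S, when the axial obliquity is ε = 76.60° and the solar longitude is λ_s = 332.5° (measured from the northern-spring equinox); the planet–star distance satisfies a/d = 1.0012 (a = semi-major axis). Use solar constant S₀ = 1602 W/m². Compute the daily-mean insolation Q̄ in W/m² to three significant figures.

Q̄ ≈ 626 W/m²

Solar declination: sin δ = sin ε · sin λ_s = sin 76.60° × sin 332.5° = -0.44918, so δ = -26.691°.
cos H₀ = −tan(-52.4°) tan(-26.691°) = -0.6528, H₀ = 2.2821 rad.
Bracket: H₀ sin φ sin δ + cos φ cos δ sin H₀ = 2.2821×-0.79229×-0.44918 + 0.61015×0.89344×0.75750 = 0.812156 + 0.412938 = 1.225094.
Inverse-square distance factor (a/d)² = 1.0012² = 1.002401.
Q̄ = (S₀/π) × 1.002401 × [bracket] = (1602/π) × 1.002401 × 1.225094 = 626.2 W/m².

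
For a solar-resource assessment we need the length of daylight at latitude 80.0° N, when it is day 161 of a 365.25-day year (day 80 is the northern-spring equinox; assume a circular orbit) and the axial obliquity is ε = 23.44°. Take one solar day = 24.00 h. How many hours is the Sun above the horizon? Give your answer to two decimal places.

24.00 h

Solar longitude: λ_s = 360° × (161 − 80)/365.25 = 79.836°.
sin δ = sin 23.44° × sin 79.836° = 0.39155, so δ = +23.051°.
Sunrise equation: cos H₀ = −tan φ · tan δ = -2.4132 ≤ −1, so the Sun never sets (polar day) and H₀ = π.
Daylight = 2H₀/(2π) × 24.00 h = (3.1416/π) × 24.00 = 24.00 h.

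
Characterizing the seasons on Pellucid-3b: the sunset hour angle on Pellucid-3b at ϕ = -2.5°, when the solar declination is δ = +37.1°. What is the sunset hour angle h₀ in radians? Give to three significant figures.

cos h₀ = −tan ϕ · tan δ = −tan(-2.5°) × tan(+37.100°) = 0.0330, so h₀ = 1.5378 rad = 88.11°.

h₀ = 1.54 rad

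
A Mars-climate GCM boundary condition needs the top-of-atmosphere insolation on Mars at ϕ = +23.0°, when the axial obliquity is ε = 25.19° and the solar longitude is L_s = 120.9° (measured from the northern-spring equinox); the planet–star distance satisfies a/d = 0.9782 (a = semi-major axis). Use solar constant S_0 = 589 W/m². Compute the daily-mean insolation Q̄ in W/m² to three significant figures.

Solar declination: sin δ = sin ε · sin L_s = sin 25.19° × sin 120.9° = 0.36521, so δ = +21.421°.
cos h₀ = −tan(+23.0°) tan(+21.421°) = -0.1665, h₀ = 1.7381 rad.
Bracket: h₀ sin ϕ sin δ + cos ϕ cos δ sin h₀ = 1.7381×0.39073×0.36521 + 0.92050×0.93092×0.98604 = 0.248024 + 0.844949 = 1.092973.
Inverse-square distance factor (a/d)² = 0.9782² = 0.956875.
Q̄ = (S_0/π) × 0.956875 × [bracket] = (589/π) × 0.956875 × 1.092973 = 196.1 W/m².

Q̄ ≈ 196 W/m²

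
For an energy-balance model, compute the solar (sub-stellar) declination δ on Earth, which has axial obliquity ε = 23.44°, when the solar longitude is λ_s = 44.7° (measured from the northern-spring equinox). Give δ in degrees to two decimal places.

sin δ = sin ε · sin λ_s = sin 23.44° × sin 44.7° = 0.279802.
δ = arcsin(0.279802) = +16.25°.

δ = +16.25°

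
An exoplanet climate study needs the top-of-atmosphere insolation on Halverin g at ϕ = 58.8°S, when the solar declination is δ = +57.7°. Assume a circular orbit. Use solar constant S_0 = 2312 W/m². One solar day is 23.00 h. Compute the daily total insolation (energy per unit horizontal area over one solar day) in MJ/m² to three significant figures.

cos h₀ = −tan(-58.8°) tan(+57.700°) = 2.6119 ≥ 1 ⇒ polar night, h₀ = 0 and Q̄ = 0.
Daily total = Q̄ × 23.00 h × 3600 s/h = 0.00 MJ/m².

0.00 MJ/m²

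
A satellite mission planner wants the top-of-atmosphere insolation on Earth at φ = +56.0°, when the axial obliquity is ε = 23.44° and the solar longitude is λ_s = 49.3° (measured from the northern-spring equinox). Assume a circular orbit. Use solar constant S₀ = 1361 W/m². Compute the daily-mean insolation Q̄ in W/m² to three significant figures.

Q̄ ≈ 427 W/m²

Solar declination: sin δ = sin ε · sin λ_s = sin 23.44° × sin 49.3° = 0.30158, so δ = +17.552°.
cos H₀ = −tan(+56.0°) tan(+17.552°) = -0.4689, H₀ = 2.0589 rad.
Bracket: H₀ sin φ sin δ + cos φ cos δ sin H₀ = 2.0589×0.82904×0.30158 + 0.55919×0.95344×0.88323 = 0.514770 + 0.470898 = 0.985668.
Q̄ = (S₀/π) × [bracket] = (1361/π) × 0.985668 = 427.0 W/m².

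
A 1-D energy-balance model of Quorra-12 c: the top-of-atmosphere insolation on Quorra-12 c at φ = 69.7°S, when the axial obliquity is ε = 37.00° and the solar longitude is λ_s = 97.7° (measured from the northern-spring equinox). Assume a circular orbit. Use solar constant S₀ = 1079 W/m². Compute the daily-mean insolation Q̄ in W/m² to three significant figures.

Solar declination: sin δ = sin ε · sin λ_s = sin 37.00° × sin 97.7° = 0.59639, so δ = +36.612°.
cos H₀ = −tan(-69.7°) tan(+36.612°) = 2.0085 ≥ 1 ⇒ polar night, H₀ = 0 and Q̄ = 0.

Q̄ ≈ 0.00 W/m²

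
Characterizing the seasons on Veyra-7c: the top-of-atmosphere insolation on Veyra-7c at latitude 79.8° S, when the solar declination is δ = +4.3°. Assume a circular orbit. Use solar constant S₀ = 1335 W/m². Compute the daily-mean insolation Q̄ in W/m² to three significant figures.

cos H₀ = −tan(-79.8°) tan(+4.300°) = 0.4179, H₀ = 1.1397 rad.
Bracket: H₀ sin φ sin δ + cos φ cos δ sin H₀ = 1.1397×-0.98420×0.07498 + 0.17708×0.99719×0.90850 = -0.084105 + 0.160425 = 0.076320.
Q̄ = (S₀/π) × [bracket] = (1335/π) × 0.076320 = 32.43 W/m².

Q̄ ≈ 32.4 W/m²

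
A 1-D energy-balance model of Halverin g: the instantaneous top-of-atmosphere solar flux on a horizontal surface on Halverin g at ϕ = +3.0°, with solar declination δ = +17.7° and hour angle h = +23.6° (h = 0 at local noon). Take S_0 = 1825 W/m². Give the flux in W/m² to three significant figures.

1.62e+03 W/m²

cos θ_z = sin ϕ sin δ + cos ϕ cos δ cos h = 0.015912 + 0.871787 = 0.887699.
Flux = S_0 · cos θ_z = 1825 × 0.887699 = 1620 W/m².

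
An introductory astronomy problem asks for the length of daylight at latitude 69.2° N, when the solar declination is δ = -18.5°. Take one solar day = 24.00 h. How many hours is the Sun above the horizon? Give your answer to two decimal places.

cos h₀ = −tan ϕ · tan δ = −tan(+69.2°) × tan(-18.500°) = 0.8808, so h₀ = 0.4932 rad = 28.26°.
Daylight = 2h₀/(2π) × 24.00 h = (0.4932/π) × 24.00 = 3.77 h.

3.77 h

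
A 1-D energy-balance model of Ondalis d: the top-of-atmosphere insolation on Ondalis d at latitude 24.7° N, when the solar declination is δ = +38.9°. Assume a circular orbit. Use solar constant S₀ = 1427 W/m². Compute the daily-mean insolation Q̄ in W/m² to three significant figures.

Q̄ ≈ 531 W/m²

cos H₀ = −tan(+24.7°) tan(+38.900°) = -0.3711, H₀ = 1.9510 rad.
Bracket: H₀ sin φ sin δ + cos φ cos δ sin H₀ = 1.9510×0.41787×0.62796 + 0.90851×0.77824×0.92858 = 0.511953 + 0.656542 = 1.168495.
Q̄ = (S₀/π) × [bracket] = (1427/π) × 1.168495 = 530.8 W/m².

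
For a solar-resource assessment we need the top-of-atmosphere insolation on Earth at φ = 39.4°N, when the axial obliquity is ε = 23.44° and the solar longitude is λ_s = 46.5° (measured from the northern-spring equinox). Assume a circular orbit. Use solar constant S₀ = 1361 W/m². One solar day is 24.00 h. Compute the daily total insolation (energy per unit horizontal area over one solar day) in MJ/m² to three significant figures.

Solar declination: sin δ = sin ε · sin λ_s = sin 23.44° × sin 46.5° = 0.28855, so δ = +16.771°.
cos H₀ = −tan(+39.4°) tan(+16.771°) = -0.2475, H₀ = 1.8209 rad.
Bracket: H₀ sin φ sin δ + cos φ cos δ sin H₀ = 1.8209×0.63473×0.28855 + 0.77273×0.95747×0.96888 = 0.333500 + 0.716841 = 1.050341.
Q̄ = (S₀/π) × [bracket] = (1361/π) × 1.050341 = 455.03 W/m².
Daily total = Q̄ × 24.00 h × 3600 s/h = 455.03 × 24.00 × 3600 / 10⁶ = 39.31 MJ/m².

39.3 MJ/m²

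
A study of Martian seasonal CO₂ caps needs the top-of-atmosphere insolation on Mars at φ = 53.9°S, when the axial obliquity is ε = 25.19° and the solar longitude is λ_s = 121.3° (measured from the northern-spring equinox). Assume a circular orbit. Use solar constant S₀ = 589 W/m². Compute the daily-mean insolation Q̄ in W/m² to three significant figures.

Solar declination: sin δ = sin ε · sin λ_s = sin 25.19° × sin 121.3° = 0.36368, so δ = +21.326°.
cos H₀ = −tan(-53.9°) tan(+21.326°) = 0.5354, H₀ = 1.0058 rad.
Bracket: H₀ sin φ sin δ + cos φ cos δ sin H₀ = 1.0058×-0.80799×0.36368 + 0.58920×0.93153×0.84461 = -0.295554 + 0.463571 = 0.168017.
Q̄ = (S₀/π) × [bracket] = (589/π) × 0.168017 = 31.50 W/m².

Q̄ ≈ 31.5 W/m²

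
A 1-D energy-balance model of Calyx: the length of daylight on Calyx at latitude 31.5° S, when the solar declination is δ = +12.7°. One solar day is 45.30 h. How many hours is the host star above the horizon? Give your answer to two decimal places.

20.65 h

cos H₀ = −tan φ · tan δ = −tan(-31.5°) × tan(+12.700°) = 0.1381, so H₀ = 1.4323 rad = 82.06°.
Daylight = 2H₀/(2π) × 45.30 h = (1.4323/π) × 45.30 = 20.65 h.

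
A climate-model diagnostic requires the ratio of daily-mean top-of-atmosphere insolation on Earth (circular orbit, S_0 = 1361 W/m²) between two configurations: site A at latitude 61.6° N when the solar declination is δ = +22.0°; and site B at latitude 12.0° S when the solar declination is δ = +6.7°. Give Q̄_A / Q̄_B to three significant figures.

— Configuration A (ϕ=+61.6°):
cos h₀ = −tan(+61.6°) tan(+22.000°) = -0.7472, h₀ = 2.4147 rad.
Bracket: h₀ sin ϕ sin δ + cos ϕ cos δ sin h₀ = 2.4147×0.87965×0.37461 + 0.47562×0.92718×0.66456 = 0.795706 + 0.293061 = 1.088767.
Q̄ = (S_0/π) × [bracket] = (1361/π) × 1.088767 = 471.68 W/m².
— Configuration B (ϕ=-12.0°):
cos h₀ = −tan(-12.0°) tan(+6.700°) = 0.0250, h₀ = 1.5458 rad.
Bracket: h₀ sin ϕ sin δ + cos ϕ cos δ sin h₀ = 1.5458×-0.20791×0.11667 + 0.97815×0.99317×0.99969 = -0.037496 + 0.971168 = 0.933672.
Q̄ = (S_0/π) × [bracket] = (1361/π) × 0.933672 = 404.49 W/m².
Ratio Q̄_A / Q̄_B = 471.68 / 404.49 = 1.166.

Q̄_A / Q̄_B ≈ 1.17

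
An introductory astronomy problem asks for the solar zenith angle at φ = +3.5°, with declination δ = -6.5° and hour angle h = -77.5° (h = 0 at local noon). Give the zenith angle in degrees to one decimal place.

θ_z = 78.0°

cos θ_z = sin φ sin δ + cos φ cos δ cos h = -0.006911 + 0.214647 = 0.207736.
θ_z = arccos(0.207736) = 78.0°.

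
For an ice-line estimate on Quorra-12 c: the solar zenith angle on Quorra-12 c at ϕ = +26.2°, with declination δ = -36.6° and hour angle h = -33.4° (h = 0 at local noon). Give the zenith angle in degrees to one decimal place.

cos θ_z = sin ϕ sin δ + cos ϕ cos δ cos h = -0.263237 + 0.601370 = 0.338133.
θ_z = arccos(0.338133) = 70.2°.

θ_z = 70.2°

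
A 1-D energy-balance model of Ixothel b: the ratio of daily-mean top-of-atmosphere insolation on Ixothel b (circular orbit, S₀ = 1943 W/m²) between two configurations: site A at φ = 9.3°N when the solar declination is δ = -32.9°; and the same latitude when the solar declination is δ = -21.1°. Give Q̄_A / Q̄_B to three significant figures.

— Configuration A (φ=+9.3°):
cos H₀ = −tan(+9.3°) tan(-32.900°) = 0.1059, H₀ = 1.4647 rad.
Bracket: H₀ sin φ sin δ + cos φ cos δ sin H₀ = 1.4647×0.16160×-0.54317 + 0.98686×0.83962×0.99437 = -0.128566 + 0.823922 = 0.695356.
Q̄ = (S₀/π) × [bracket] = (1943/π) × 0.695356 = 430.06 W/m².
— Configuration B (φ=+9.3°):
cos H₀ = −tan(+9.3°) tan(-21.100°) = 0.0632, H₀ = 1.5076 rad.
Bracket: H₀ sin φ sin δ + cos φ cos δ sin H₀ = 1.5076×0.16160×-0.36000 + 0.98686×0.93295×0.99800 = -0.087706 + 0.918850 = 0.831144.
Q̄ = (S₀/π) × [bracket] = (1943/π) × 0.831144 = 514.04 W/m².
Ratio Q̄_A / Q̄_B = 430.06 / 514.04 = 0.8366.

Q̄_A / Q̄_B ≈ 0.837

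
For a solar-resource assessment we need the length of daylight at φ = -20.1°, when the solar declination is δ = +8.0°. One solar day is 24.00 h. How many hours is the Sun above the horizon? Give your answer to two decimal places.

11.61 h

cos H₀ = −tan φ · tan δ = −tan(-20.1°) × tan(+8.000°) = 0.0514, so H₀ = 1.5193 rad = 87.05°.
Daylight = 2H₀/(2π) × 24.00 h = (1.5193/π) × 24.00 = 11.61 h.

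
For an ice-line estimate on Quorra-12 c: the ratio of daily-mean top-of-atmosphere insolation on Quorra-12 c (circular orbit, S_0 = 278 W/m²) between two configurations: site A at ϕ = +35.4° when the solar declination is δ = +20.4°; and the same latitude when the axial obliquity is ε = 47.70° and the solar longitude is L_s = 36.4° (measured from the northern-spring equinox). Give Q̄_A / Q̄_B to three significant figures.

— Configuration A (ϕ=+35.4°):
cos h₀ = −tan(+35.4°) tan(+20.400°) = -0.2643, h₀ = 1.8383 rad.
Bracket: h₀ sin ϕ sin δ + cos ϕ cos δ sin h₀ = 1.8383×0.57928×0.34857 + 0.81513×0.93728×0.96444 = 0.371189 + 0.736837 = 1.108026.
Q̄ = (S_0/π) × [bracket] = (278/π) × 1.108026 = 98.049 W/m².
— Configuration B (ϕ=+35.4°):
Solar declination: sin δ = sin ε · sin L_s = sin 47.70° × sin 36.4° = 0.43891, so δ = +26.034°.
cos h₀ = −tan(+35.4°) tan(+26.034°) = -0.3471, h₀ = 1.9253 rad.
Bracket: h₀ sin ϕ sin δ + cos ϕ cos δ sin h₀ = 1.9253×0.57928×0.43891 + 0.81513×0.89853×0.93781 = 0.489511 + 0.686870 = 1.176381.
Q̄ = (S_0/π) × [bracket] = (278/π) × 1.176381 = 104.10 W/m².
Ratio Q̄_A / Q̄_B = 98.049 / 104.10 = 0.9419.

Q̄_A / Q̄_B ≈ 0.942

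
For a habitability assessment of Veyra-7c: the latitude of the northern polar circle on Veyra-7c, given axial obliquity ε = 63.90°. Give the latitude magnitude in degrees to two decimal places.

The polar circle is the lowest latitude that experiences at least one full rotation of continuous daylight at the northern-summer solstice; it lies at |ϕ| = 90° − ε = 90° − 63.90° = 26.10°.

26.10°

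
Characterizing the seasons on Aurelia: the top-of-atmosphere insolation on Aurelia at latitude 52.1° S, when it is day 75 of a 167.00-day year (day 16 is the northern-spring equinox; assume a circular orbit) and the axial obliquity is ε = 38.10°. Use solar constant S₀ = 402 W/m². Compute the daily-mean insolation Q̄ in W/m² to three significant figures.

Q̄ ≈ 9.43 W/m²

Solar longitude: λ_s = 360° × (75 − 16)/167.00 = 127.186°.
sin δ = sin 38.10° × sin 127.186° = 0.49158, so δ = +29.445°.
cos H₀ = −tan(-52.1°) tan(+29.445°) = 0.7251, H₀ = 0.7596 rad.
Bracket: H₀ sin φ sin δ + cos φ cos δ sin H₀ = 0.7596×-0.78908×0.49158 + 0.61429×0.87083×0.68862 = -0.294646 + 0.368372 = 0.073726.
Q̄ = (S₀/π) × [bracket] = (402/π) × 0.073726 = 9.434 W/m².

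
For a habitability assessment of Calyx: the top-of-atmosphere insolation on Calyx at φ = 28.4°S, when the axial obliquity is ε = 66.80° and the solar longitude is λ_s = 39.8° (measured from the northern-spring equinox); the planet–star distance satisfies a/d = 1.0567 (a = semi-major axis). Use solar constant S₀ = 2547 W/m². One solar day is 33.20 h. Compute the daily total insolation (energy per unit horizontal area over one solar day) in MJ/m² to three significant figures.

Solar declination: sin δ = sin ε · sin λ_s = sin 66.80° × sin 39.8° = 0.58835, so δ = +36.040°.
cos H₀ = −tan(-28.4°) tan(+36.040°) = 0.3934, H₀ = 1.1665 rad.
Bracket: H₀ sin φ sin δ + cos φ cos δ sin H₀ = 1.1665×-0.47562×0.58835 + 0.87965×0.80861×0.91936 = -0.326423 + 0.653935 = 0.327512.
Inverse-square distance factor (a/d)² = 1.0567² = 1.116615.
Q̄ = (S₀/π) × 1.116615 × [bracket] = (2547/π) × 1.116615 × 0.327512 = 296.49 W/m².
Daily total = Q̄ × 33.20 h × 3600 s/h = 296.49 × 33.20 × 3600 / 10⁶ = 35.44 MJ/m².

35.4 MJ/m²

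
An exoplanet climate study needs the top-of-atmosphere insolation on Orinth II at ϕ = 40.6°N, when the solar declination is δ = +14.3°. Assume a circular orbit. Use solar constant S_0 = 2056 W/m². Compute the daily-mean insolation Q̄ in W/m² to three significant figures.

Q̄ ≈ 658 W/m²

cos h₀ = −tan(+40.6°) tan(+14.300°) = -0.2185, h₀ = 1.7910 rad.
Bracket: h₀ sin ϕ sin δ + cos ϕ cos δ sin h₀ = 1.7910×0.65077×0.24700 + 0.75927×0.96902×0.97584 = 0.287886 + 0.717972 = 1.005858.
Q̄ = (S_0/π) × [bracket] = (2056/π) × 1.005858 = 658.3 W/m².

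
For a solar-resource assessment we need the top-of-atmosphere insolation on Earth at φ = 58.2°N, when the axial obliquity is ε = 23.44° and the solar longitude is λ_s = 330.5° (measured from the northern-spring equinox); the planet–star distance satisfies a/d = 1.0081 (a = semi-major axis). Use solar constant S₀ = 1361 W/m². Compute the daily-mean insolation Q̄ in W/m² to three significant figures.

Q̄ ≈ 124 W/m²

Solar declination: sin δ = sin ε · sin λ_s = sin 23.44° × sin 330.5° = -0.19588, so δ = -11.296°.
cos H₀ = −tan(+58.2°) tan(-11.296°) = 0.3222, H₀ = 1.2428 rad.
Bracket: H₀ sin φ sin δ + cos φ cos δ sin H₀ = 1.2428×0.84989×-0.19588 + 0.52696×0.98063×0.94668 = -0.206897 + 0.489200 = 0.282303.
Inverse-square distance factor (a/d)² = 1.0081² = 1.016266.
Q̄ = (S₀/π) × 1.016266 × [bracket] = (1361/π) × 1.016266 × 0.282303 = 124.3 W/m².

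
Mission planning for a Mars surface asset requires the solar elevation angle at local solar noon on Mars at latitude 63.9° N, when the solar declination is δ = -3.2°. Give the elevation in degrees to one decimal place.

At local noon the hour angle is zero, so the zenith angle equals |ϕ − δ| = |+63.9° − (-3.200°)| = 67.100°.
Elevation = 90° − 67.100° = 22.9°.

22.9°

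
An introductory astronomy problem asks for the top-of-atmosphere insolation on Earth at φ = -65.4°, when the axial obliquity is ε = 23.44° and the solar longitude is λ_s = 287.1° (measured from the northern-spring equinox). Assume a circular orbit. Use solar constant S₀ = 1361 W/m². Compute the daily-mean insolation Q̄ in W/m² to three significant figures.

Solar declination: sin δ = sin ε · sin λ_s = sin 23.44° × sin 287.1° = -0.38020, so δ = -22.346°.
cos H₀ = −tan(-65.4°) tan(-22.346°) = -0.8979, H₀ = 2.6857 rad.
Bracket: H₀ sin φ sin δ + cos φ cos δ sin H₀ = 2.6857×-0.90924×-0.38020 + 0.41628×0.92490×0.44027 = 0.928428 + 0.169512 = 1.097940.
Q̄ = (S₀/π) × [bracket] = (1361/π) × 1.097940 = 475.6 W/m².

Q̄ ≈ 476 W/m²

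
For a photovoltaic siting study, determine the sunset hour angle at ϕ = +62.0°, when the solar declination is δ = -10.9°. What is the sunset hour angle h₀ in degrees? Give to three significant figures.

h₀ = 68.8°

cos h₀ = −tan ϕ · tan δ = −tan(+62.0°) × tan(-10.900°) = 0.3622, so h₀ = 1.2002 rad = 68.77°.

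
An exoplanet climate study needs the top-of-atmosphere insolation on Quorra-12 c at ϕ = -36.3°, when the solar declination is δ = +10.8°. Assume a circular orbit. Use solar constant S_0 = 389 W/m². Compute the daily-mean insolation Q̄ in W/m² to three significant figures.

Q̄ ≈ 77.4 W/m²

cos h₀ = −tan(-36.3°) tan(+10.800°) = 0.1401, h₀ = 1.4302 rad.
Bracket: h₀ sin ϕ sin δ + cos ϕ cos δ sin h₀ = 1.4302×-0.59201×0.18738 + 0.80593×0.98229×0.99013 = -0.158653 + 0.783843 = 0.625190.
Q̄ = (S_0/π) × [bracket] = (389/π) × 0.625190 = 77.41 W/m².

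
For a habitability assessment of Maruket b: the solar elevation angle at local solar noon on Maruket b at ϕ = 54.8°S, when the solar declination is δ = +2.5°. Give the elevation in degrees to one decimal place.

At local noon the hour angle is zero, so the zenith angle equals |ϕ − δ| = |-54.8° − (+2.500°)| = 57.300°.
Elevation = 90° − 57.300° = 32.7°.

32.7°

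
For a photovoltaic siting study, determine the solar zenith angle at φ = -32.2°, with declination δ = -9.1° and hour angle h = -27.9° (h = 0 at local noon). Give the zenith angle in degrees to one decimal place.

cos θ_z = sin φ sin δ + cos φ cos δ cos h = 0.084279 + 0.738424 = 0.822703.
θ_z = arccos(0.822703) = 34.6°.

θ_z = 34.6°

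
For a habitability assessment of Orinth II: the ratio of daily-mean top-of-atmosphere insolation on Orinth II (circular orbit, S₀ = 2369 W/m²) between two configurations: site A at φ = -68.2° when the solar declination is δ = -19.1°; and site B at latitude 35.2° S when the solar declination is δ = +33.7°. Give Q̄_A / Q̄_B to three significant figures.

— Configuration A (φ=-68.2°):
cos H₀ = −tan(-68.2°) tan(-19.100°) = -0.8658, H₀ = 2.6175 rad.
Bracket: H₀ sin φ sin δ + cos φ cos δ sin H₀ = 2.6175×-0.92849×-0.32722 + 0.37137×0.94495×0.50045 = 0.795250 + 0.175621 = 0.970871.
Q̄ = (S₀/π) × [bracket] = (2369/π) × 0.970871 = 732.11 W/m².
— Configuration B (φ=-35.2°):
cos H₀ = −tan(-35.2°) tan(+33.700°) = 0.4705, H₀ = 1.0810 rad.
Bracket: H₀ sin φ sin δ + cos φ cos δ sin H₀ = 1.0810×-0.57643×0.55484 + 0.81714×0.83195×0.88242 = -0.345732 + 0.599886 = 0.254154.
Q̄ = (S₀/π) × [bracket] = (2369/π) × 0.254154 = 191.65 W/m².
Ratio Q̄_A / Q̄_B = 732.11 / 191.65 = 3.820.

Q̄_A / Q̄_B ≈ 3.82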